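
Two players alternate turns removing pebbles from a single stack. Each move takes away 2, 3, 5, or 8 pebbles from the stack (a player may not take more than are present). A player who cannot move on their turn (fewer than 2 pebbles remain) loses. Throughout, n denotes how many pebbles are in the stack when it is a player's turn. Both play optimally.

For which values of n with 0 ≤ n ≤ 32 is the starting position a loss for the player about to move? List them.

Compute win/loss labels from the base case upward. A position with no move is L. Any other position is W if it can reach an L in one move, else L.
n=0: no move → L
n=1: no move → L
n=2: can move to 0, which is L ⇒ W
n=3: can move to 1, which is L ⇒ W
n=4: can move to 1, which is L ⇒ W
n=5: can move to 0, which is L ⇒ W
n=6: can move to 1, which is L ⇒ W
n=7: moves to 5(W), 4(W), 2(W); every one is W ⇒ L
n=8: can move to 0, which is L ⇒ W
n=9: can move to 7, which is L ⇒ W
n=10: can move to 7, which is L ⇒ W
n=11: moves to 9(W), 8(W), 6(W), 3(W); every one is W ⇒ L
n=12: can move to 7, which is L ⇒ W
n=13: can move to 11, which is L ⇒ W
n=14: can move to 11, which is L ⇒ W
n=15: can move to 7, which is L ⇒ W
n=16: can move to 11, which is L ⇒ W
n=17: moves to 15(W), 14(W), 12(W), 9(W); every one is W ⇒ L
n=18: moves to 16(W), 15(W), 13(W), 10(W); every one is W ⇒ L
n=19: can move to 17, which is L ⇒ W
n=20: can move to 18, which is L ⇒ W
n=21: can move to 18, which is L ⇒ W
n=22: can move to 17, which is L ⇒ W
n=23: can move to 18, which is L ⇒ W
n=24: moves to 22(W), 21(W), 19(W), 16(W); every one is W ⇒ L
n=25: can move to 17, which is L ⇒ W
n=26: can move to 24, which is L ⇒ W
n=27: can move to 24, which is L ⇒ W
n=28: moves to 26(W), 25(W), 23(W), 20(W); every one is W ⇒ L
n=29: can move to 24, which is L ⇒ W
n=30: can move to 28, which is L ⇒ W
n=31: can move to 28, which is L ⇒ W
n=32: can move to 24, which is L ⇒ W
Reading off the rows marked L gives the requested list; there are 8 such values of n.

0, 1, 7, 11, 17, 18, 24, 28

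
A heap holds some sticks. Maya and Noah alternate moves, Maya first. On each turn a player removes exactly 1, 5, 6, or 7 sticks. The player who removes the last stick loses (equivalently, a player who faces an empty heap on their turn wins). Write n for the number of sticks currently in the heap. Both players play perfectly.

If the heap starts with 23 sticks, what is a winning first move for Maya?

Use the standard recursion: the mover wins at a terminal position; elsewhere, the mover wins exactly when some move hands the opponent an L position.
n=0: no move; the opponent has just taken the last stick and therefore loses → W
n=1: the only move is to 0(W), a W ⇒ L
n=2: can move to 1, which is L ⇒ W
n=3: the only move is to 2(W), a W ⇒ L
n=4: can move to 3, which is L ⇒ W
n=5: moves to 4(W), 0(W); every one is W ⇒ L
n=6: can move to 5, which is L ⇒ W
n=7: can move to 1, which is L ⇒ W
n=8: can move to 3, which is L ⇒ W
n=9: can move to 3, which is L ⇒ W
n=10: can move to 5, which is L ⇒ W
n=11: can move to 5, which is L ⇒ W
n=12: can move to 5, which is L ⇒ W
n=13: moves to 12(W), 8(W), 7(W), 6(W); every one is W ⇒ L
n=14: can move to 13, which is L ⇒ W
n=15: moves to 14(W), 10(W), 9(W), 8(W); every one is W ⇒ L
n=16: can move to 15, which is L ⇒ W
n=17: moves to 16(W), 12(W), 11(W), 10(W); every one is W ⇒ L
n=18: can move to 17, which is L ⇒ W
n=19: can move to 13, which is L ⇒ W
n=20: can move to 15, which is L ⇒ W
n=21: can move to 15, which is L ⇒ W
n=22: can move to 17, which is L ⇒ W
n=23: can move to 17, which is L ⇒ W
From 23, the L positions reachable in one move are: 17.

Remove 6, leaving 17.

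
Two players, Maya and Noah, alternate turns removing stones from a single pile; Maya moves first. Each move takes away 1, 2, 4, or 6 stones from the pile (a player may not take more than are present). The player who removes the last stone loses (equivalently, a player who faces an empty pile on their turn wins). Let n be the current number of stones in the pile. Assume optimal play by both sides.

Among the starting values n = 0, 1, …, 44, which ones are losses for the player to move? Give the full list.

1, 4, 9, 12, 17, 20, 25, 28, 33, 36, 41, 44

Positions with no move are W. A position that does have a move is losing for the player to move precisely when every available move leads to a winning position for the opponent. Fill in the labels:
n=0: no move; the opponent has just taken the last stone and therefore loses → W
n=1: L (sole option 0(W) is W)
n=2: W (go to 1, an L position)
n=3: W (go to 1, an L position)
n=4: L (options 3(W), 2(W), 0(W) are all W)
n=5: W (go to 4, an L position)
n=6: W (go to 4, an L position)
n=7: W (go to 1, an L position)
n=8: W (go to 4, an L position)
n=9: L (options 8(W), 7(W), 5(W), 3(W) are all W)
n=10: W (go to 9, an L position)
n=11: W (go to 9, an L position)
n=12: L (options 11(W), 10(W), 8(W), 6(W) are all W)
n=13: W (go to 12, an L position)
n=14: W (go to 12, an L position)
n=15: W (go to 9, an L position)
n=16: W (go to 12, an L position)
n=17: L (options 16(W), 15(W), 13(W), 11(W) are all W)
n=18: W (go to 17, an L position)
n=19: W (go to 17, an L position)
n=20: L (options 19(W), 18(W), 16(W), 14(W) are all W)
n=21: W (go to 20, an L position)
n=22: W (go to 20, an L position)
n=23: W (go to 17, an L position)
n=24: W (go to 20, an L position)
n=25: L (options 24(W), 23(W), 21(W), 19(W) are all W)
n=26: W (go to 25, an L position)
n=27: W (go to 25, an L position)
n=28: L (options 27(W), 26(W), 24(W), 22(W) are all W)
n=29: W (go to 28, an L position)
n=30: W (go to 28, an L position)
n=31: W (go to 25, an L position)
n=32: W (go to 28, an L position)
n=33: L (options 32(W), 31(W), 29(W), 27(W) are all W)
n=34: W (go to 33, an L position)
n=35: W (go to 33, an L position)
n=36: L (options 35(W), 34(W), 32(W), 30(W) are all W)
n=37: W (go to 36, an L position)
n=38: W (go to 36, an L position)
n=39: W (go to 33, an L position)
n=40: W (go to 36, an L position)
n=41: L (options 40(W), 39(W), 37(W), 35(W) are all W)
n=42: W (go to 41, an L position)
n=43: W (go to 41, an L position)
n=44: L (options 43(W), 42(W), 40(W), 38(W) are all W)
Reading off the rows marked L gives the requested list; there are 12 such values of n.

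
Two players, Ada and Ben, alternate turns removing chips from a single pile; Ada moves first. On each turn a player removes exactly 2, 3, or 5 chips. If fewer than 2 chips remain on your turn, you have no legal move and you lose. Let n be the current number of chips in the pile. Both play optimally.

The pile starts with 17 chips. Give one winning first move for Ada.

Remove 2, leaving 15.

Compute win/loss labels from the base case upward. A position with no move is L. Any other position is W if it can reach an L in one move, else L.
n=0: no move → L
n=1: no move → L
n=2: can move to 0, which is L ⇒ W
n=3: can move to 1, which is L ⇒ W
n=4: can move to 1, which is L ⇒ W
n=5: can move to 0, which is L ⇒ W
n=6: can move to 1, which is L ⇒ W
n=7: moves to 5(W), 4(W), 2(W); every one is W ⇒ L
n=8: moves to 6(W), 5(W), 3(W); every one is W ⇒ L
n=9: can move to 7, which is L ⇒ W
n=10: can move to 8, which is L ⇒ W
n=11: can move to 8, which is L ⇒ W
n=12: can move to 7, which is L ⇒ W
n=13: can move to 8, which is L ⇒ W
n=14: moves to 12(W), 11(W), 9(W); every one is W ⇒ L
n=15: moves to 13(W), 12(W), 10(W); every one is W ⇒ L
n=16: can move to 14, which is L ⇒ W
n=17: can move to 15, which is L ⇒ W
From 17, the L positions reachable in one move are: 15, 14. Any move reaching one of these is winning.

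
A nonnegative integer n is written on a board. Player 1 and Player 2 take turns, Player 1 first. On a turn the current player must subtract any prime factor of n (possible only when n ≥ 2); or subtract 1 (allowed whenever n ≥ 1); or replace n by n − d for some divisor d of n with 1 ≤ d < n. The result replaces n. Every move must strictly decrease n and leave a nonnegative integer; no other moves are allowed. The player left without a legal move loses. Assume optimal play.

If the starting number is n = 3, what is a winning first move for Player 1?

Positions with no move are L. A position that does have a move is losing for the player to move precisely when every available move leads to a winning position for the opponent. Fill in the labels:
n=0: no move → L
n=1: reaches L-position 0 → W
n=2: reaches L-position 0 → W
n=3: reaches L-position 0 → W
From 3, the L positions reachable in one move are: 0.

Move to 0.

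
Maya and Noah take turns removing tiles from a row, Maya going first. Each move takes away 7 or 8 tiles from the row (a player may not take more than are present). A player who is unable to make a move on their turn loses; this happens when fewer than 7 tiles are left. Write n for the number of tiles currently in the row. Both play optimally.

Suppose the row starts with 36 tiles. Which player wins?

Noah wins.

Positions with no move are L. A position that does have a move is losing for the player to move precisely when every available move leads to a winning position for the opponent. Fill in the labels:
n=0: no move → L
n=1: no move → L
n=2: no move → L
n=3: no move → L
n=4: no move → L
n=5: no move → L
n=6: no move → L
n=7: W (go to 0, an L position)
n=8: W (go to 1, an L position)
n=9: W (go to 2, an L position)
n=10: W (go to 3, an L position)
n=11: W (go to 4, an L position)
n=12: W (go to 5, an L position)
n=13: W (go to 6, an L position)
n=14: W (go to 6, an L position)
n=15: L (options 8(W), 7(W) are all W)
n=16: L (options 9(W), 8(W) are all W)
n=17: L (options 10(W), 9(W) are all W)
n=18: L (options 11(W), 10(W) are all W)
n=19: L (options 12(W), 11(W) are all W)
n=20: L (options 13(W), 12(W) are all W)
n=21: L (options 14(W), 13(W) are all W)
n=22: W (go to 15, an L position)
n=23: W (go to 16, an L position)
n=24: W (go to 17, an L position)
n=25: W (go to 18, an L position)
n=26: W (go to 19, an L position)
n=27: W (go to 20, an L position)
n=28: W (go to 21, an L position)
n=29: W (go to 21, an L position)
n=30: L (options 23(W), 22(W) are all W)
n=31: L (options 24(W), 23(W) are all W)
n=32: L (options 25(W), 24(W) are all W)
n=33: L (options 26(W), 25(W) are all W)
n=34: L (options 27(W), 26(W) are all W)
n=35: L (options 28(W), 27(W) are all W)
n=36: L (options 29(W), 28(W) are all W)
The starting position 36 is L: whatever Maya does, the opponent receives a W position.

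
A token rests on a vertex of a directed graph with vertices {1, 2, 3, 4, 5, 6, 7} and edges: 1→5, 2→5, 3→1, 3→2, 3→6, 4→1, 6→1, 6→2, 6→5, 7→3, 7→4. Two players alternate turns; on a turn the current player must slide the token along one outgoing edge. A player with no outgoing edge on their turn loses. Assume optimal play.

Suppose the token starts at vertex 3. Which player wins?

The second player wins.

Label each position W (a win for the player to move) or L (a loss). A position with no legal move is L; any other position is W exactly when some move reaches an L, and L when every move reaches a W.
Every edge goes from a vertex to one that appears earlier in the order 5, 1, 2, 6, 3, 4, 7, so processing vertices in that order labels each vertex after all of its successors.
5: no outgoing edge → L
1: W (go to 5, an L position)
2: W (go to 5, an L position)
6: W (go to 5, an L position)
3: L (options 6(W), 2(W), 1(W) are all W)
4: L (sole option 1(W) is W)
7: W (go to 4, an L position)
The starting position 3 is L: whatever the player to move does, the opponent receives a W position.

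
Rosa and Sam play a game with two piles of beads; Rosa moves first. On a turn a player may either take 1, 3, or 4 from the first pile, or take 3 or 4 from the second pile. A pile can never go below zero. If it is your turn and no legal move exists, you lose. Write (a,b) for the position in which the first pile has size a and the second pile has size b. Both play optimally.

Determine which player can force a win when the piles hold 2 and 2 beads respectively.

Use the standard recursion: the mover loses at a terminal position; elsewhere, the mover wins exactly when some move hands the opponent an L position.
No move ever increases a pile, so every position that can arise here has a ≤ 2 and b ≤ 2; it is enough to label the cells with 0 ≤ a ≤ 2 and 0 ≤ b ≤ 2.
Every move lowers a or b (never raises either), so fill the grid row by row in increasing a, and left to right within a row: each cell's successors are then already labelled.
      b=0  b=1  b=2
a=0:    L    L    L
a=1:    W    W    W
a=2:    L    L    L
Cells with no legal move (terminal, hence L): (0,0), (0,1), (0,2).
The remaining L cells, each justified by listing all of its moves:
(2,0): the only move is to (1,0)(W), a W ⇒ L
(2,1): the only move is to (1,1)(W), a W ⇒ L
(2,2): the only move is to (1,2)(W), a W ⇒ L
Every other cell has at least one move into one of the L cells above, so it is W.
The starting position (2,2) is L: whatever Rosa does, the opponent receives a W position.

Sam wins.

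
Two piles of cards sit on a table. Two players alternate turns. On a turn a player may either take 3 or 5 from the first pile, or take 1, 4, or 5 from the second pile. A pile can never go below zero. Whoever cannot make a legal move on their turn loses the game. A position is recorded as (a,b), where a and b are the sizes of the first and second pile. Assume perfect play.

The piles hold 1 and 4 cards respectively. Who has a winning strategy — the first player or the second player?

Compute win/loss labels from the base case upward. A position with no move is L. Any other position is W if it can reach an L in one move, else L.
No move ever increases a pile, so every position that can arise here has a ≤ 1 and b ≤ 4; it is enough to label the cells with 0 ≤ a ≤ 1 and 0 ≤ b ≤ 4.
Every move lowers a or b (never raises either), so fill the grid row by row in increasing a, and left to right within a row: each cell's successors are then already labelled.
      b=0  b=1  b=2  b=3  b=4
a=0:    L    W    L    W    W
a=1:    L    W    L    W    W
Cells with no legal move (terminal, hence L): (0,0), (1,0).
The remaining L cells, each justified by listing all of its moves:
(0,2): only reaches (0,1)(W), which is W → L
(1,2): only reaches (1,1)(W), which is W → L
Every other cell has at least one move into one of the L cells above, so it is W.
From (1,4) the player to move can move to (1,0), reaching an L position.

The first player wins.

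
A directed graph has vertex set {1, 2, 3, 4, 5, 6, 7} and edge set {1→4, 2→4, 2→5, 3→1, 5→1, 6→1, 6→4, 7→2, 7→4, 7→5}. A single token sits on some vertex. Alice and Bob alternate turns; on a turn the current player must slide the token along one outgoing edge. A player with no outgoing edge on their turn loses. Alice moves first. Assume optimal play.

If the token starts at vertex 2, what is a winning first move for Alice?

Move to 5.

Compute win/loss labels from the base case upward. A position with no move is L. Any other position is W if it can reach an L in one move, else L.
Every edge goes from a vertex to one that appears earlier in the order 4, 1, 6, 5, 2, 3, 7, so processing vertices in that order labels each vertex after all of its successors.
4: no outgoing edge → L
1: →4(L), so W
6: →4(L), so W
5: →1(W) only, which is W, so L
2: →5(L), so W
3: →1(W) only, which is W, so L
7: →5(L), so W
From 2, the L positions reachable in one move are: 5, 4. Any move reaching one of these is winning.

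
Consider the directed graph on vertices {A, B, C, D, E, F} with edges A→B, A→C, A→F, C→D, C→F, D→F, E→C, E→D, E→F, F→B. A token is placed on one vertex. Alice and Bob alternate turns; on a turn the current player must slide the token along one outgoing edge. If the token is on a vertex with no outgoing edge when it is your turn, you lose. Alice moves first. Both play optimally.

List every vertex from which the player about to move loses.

B, D

Use the standard recursion: the mover loses at a terminal position; elsewhere, the mover wins exactly when some move hands the opponent an L position.
Every edge goes from a vertex to one that appears earlier in the order B, F, D, C, A, E, so processing vertices in that order labels each vertex after all of its successors.
B: no outgoing edge → L
F: reaches L-position B → W
D: only reaches F(W), which is W → L
C: reaches L-position D → W
A: reaches L-position B → W
E: reaches L-position D → W
The losing starting vertices are exactly the entries labelled L in this table (2 of them).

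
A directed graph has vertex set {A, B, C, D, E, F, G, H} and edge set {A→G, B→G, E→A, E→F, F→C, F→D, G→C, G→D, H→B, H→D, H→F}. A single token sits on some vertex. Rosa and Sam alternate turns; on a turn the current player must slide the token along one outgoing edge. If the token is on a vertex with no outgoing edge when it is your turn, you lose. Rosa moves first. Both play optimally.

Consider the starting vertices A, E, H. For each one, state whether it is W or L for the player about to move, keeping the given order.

Use the standard recursion: the mover loses at a terminal position; elsewhere, the mover wins exactly when some move hands the opponent an L position.
Every edge goes from a vertex to one that appears earlier in the order D, C, F, G, B, H, A, E, so processing vertices in that order labels each vertex after all of its successors.
D: no outgoing edge → L
C: no outgoing edge → L
F: can move to C, which is L ⇒ W
G: can move to C, which is L ⇒ W
B: the only move is to G(W), a W ⇒ L
H: can move to B, which is L ⇒ W
A: the only move is to G(W), a W ⇒ L
E: can move to A, which is L ⇒ W

A: L, E: W, H: W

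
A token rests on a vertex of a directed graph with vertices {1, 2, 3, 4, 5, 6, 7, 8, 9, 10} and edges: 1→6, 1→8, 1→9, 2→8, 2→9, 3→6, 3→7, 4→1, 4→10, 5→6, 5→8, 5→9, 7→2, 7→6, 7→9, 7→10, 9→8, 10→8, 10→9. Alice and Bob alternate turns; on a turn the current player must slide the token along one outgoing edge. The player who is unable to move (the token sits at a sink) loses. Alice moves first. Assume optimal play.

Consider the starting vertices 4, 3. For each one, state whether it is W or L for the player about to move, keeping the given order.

4: L, 3: W

Work bottom-up. With no move the player to move loses. Otherwise the position is W if at least one move leads to an L position for the opponent, and L if every move leads to a W.
Every edge goes from a vertex to one that appears earlier in the order 6, 8, 9, 1, 10, 2, 7, 5, 4, 3, so processing vertices in that order labels each vertex after all of its successors.
6: no outgoing edge → L
8: no outgoing edge → L
9: W (go to 8, an L position)
1: W (go to 8, an L position)
10: W (go to 8, an L position)
2: W (go to 8, an L position)
7: W (go to 6, an L position)
5: W (go to 8, an L position)
4: L (options 10(W), 1(W) are all W)
3: W (go to 6, an L position)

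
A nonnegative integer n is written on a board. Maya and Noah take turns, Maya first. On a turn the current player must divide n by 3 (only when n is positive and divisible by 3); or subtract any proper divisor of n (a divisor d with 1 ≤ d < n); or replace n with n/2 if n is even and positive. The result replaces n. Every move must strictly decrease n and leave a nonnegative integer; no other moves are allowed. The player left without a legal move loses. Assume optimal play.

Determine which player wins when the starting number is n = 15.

Classify positions by backward induction: terminal positions (no move available) are L. From any other position, the mover wins iff some move reaches an L.
n=0: no move → L
n=1: no move → L
n=2: →1(L), so W
n=3: →1(L), so W
n=4: →2(W), 3(W) — all W, so L
n=5: →4(L), so W
n=6: →4(L), so W
n=7: →6(W) only, which is W, so L
n=8: →4(L), so W
n=9: →3(W), 6(W), 8(W) — all W, so L
n=10: →9(L), so W
n=11: →10(W) only, which is W, so L
n=12: →4(L), so W
n=13: →12(W) only, which is W, so L
n=14: →7(L), so W
n=15: →5(W), 10(W), 12(W), 14(W) — all W, so L
The starting position 15 is L: whatever Maya does, the opponent receives a W position.

Noah wins.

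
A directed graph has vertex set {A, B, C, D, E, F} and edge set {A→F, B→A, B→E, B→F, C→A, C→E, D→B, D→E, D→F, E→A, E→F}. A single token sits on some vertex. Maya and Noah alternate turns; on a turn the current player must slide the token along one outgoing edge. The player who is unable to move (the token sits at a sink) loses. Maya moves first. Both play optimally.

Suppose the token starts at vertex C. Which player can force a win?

Use the standard recursion: the mover loses at a terminal position; elsewhere, the mover wins exactly when some move hands the opponent an L position.
Every edge goes from a vertex to one that appears earlier in the order F, A, E, C, B, D, so processing vertices in that order labels each vertex after all of its successors.
F: no outgoing edge → L
A: can move to F, which is L ⇒ W
E: can move to F, which is L ⇒ W
C: moves to E(W), A(W); every one is W ⇒ L
B: can move to F, which is L ⇒ W
D: can move to F, which is L ⇒ W
Every move from C reaches a W position, so the mover loses.

Noah wins.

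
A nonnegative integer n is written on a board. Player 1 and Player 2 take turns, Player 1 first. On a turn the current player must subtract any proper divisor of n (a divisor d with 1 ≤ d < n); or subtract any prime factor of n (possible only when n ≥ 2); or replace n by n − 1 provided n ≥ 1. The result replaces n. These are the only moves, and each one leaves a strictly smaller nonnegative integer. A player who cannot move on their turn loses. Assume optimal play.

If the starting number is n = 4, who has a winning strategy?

Player 2 wins.

Compute win/loss labels from the base case upward. A position with no move is L. Any other position is W if it can reach an L in one move, else L.
n=0: no move → L
n=1: →0(L), so W
n=2: →0(L), so W
n=3: →0(L), so W
n=4: →2(W), 3(W) — all W, so L
Every move from 4 reaches a W position, so the mover loses.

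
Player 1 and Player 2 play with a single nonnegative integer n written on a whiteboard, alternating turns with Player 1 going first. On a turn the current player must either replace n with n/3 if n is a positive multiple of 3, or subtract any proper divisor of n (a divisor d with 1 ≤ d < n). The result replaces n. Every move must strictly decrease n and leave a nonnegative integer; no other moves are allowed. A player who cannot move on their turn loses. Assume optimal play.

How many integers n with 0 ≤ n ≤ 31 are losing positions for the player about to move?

Build the W/L table. Terminal = L. A non-terminal position is W if it has a move to some L; otherwise it is L.
n=0: no move → L
n=1: no move → L
n=2: reaches L-position 1 → W
n=3: reaches L-position 1 → W
n=4: only reaches 2(W), 3(W), all W → L
n=5: reaches L-position 4 → W
n=6: reaches L-position 4 → W
n=7: only reaches 6(W), which is W → L
n=8: reaches L-position 4 → W
n=9: only reaches 3(W), 6(W), 8(W), all W → L
n=10: reaches L-position 9 → W
n=11: only reaches 10(W), which is W → L
n=12: reaches L-position 4 → W
n=13: only reaches 12(W), which is W → L
n=14: reaches L-position 7 → W
n=15: only reaches 5(W), 10(W), 12(W), 14(W), all W → L
n=16: reaches L-position 15 → W
n=17: only reaches 16(W), which is W → L
n=18: reaches L-position 9 → W
n=19: only reaches 18(W), which is W → L
n=20: reaches L-position 15 → W
n=21: reaches L-position 7 → W
n=22: reaches L-position 11 → W
n=23: only reaches 22(W), which is W → L
n=24: reaches L-position 23 → W
n=25: only reaches 20(W), 24(W), all W → L
n=26: reaches L-position 13 → W
n=27: reaches L-position 9 → W
n=28: only reaches 14(W), 21(W), 24(W), 26(W), 27(W), all W → L
n=29: reaches L-position 28 → W
n=30: reaches L-position 15 → W
n=31: only reaches 30(W), which is W → L
L entries with 0 ≤ n ≤ 31: n = 0, 1, 4, 7, 9, 11, 13, 15, 17, 19, 23, 25, 28, 31; that makes 14.

14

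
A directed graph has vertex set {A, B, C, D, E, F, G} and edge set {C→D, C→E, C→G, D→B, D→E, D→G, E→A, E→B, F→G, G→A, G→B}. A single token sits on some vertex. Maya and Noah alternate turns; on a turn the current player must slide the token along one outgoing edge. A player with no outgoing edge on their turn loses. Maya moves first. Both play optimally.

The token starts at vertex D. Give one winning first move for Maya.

Move to B.

Label each position W (a win for the player to move) or L (a loss). A position with no legal move is L; any other position is W exactly when some move reaches an L, and L when every move reaches a W.
Every edge goes from a vertex to one that appears earlier in the order B, A, E, G, D, C, F, so processing vertices in that order labels each vertex after all of its successors.
B: no outgoing edge → L
A: no outgoing edge → L
E: W (go to A, an L position)
G: W (go to A, an L position)
D: W (go to B, an L position)
C: L (options D(W), G(W), E(W) are all W)
F: L (sole option G(W) is W)
From D, the L positions reachable in one move are: B.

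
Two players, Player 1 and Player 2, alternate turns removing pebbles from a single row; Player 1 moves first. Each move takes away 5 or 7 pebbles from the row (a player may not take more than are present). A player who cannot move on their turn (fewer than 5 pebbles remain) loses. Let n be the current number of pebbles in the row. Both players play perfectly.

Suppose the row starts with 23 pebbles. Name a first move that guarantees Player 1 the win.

Remove 7, leaving 16.

Work bottom-up. With no move the player to move loses. Otherwise the position is W if at least one move leads to an L position for the opponent, and L if every move leads to a W.
n=0: no move → L
n=1: no move → L
n=2: no move → L
n=3: no move → L
n=4: no move → L
n=5: reaches L-position 0 → W
n=6: reaches L-position 1 → W
n=7: reaches L-position 2 → W
n=8: reaches L-position 3 → W
n=9: reaches L-position 4 → W
n=10: reaches L-position 3 → W
n=11: reaches L-position 4 → W
n=12: only reaches 7(W), 5(W), all W → L
n=13: only reaches 8(W), 6(W), all W → L
n=14: only reaches 9(W), 7(W), all W → L
n=15: only reaches 10(W), 8(W), all W → L
n=16: only reaches 11(W), 9(W), all W → L
n=17: reaches L-position 12 → W
n=18: reaches L-position 13 → W
n=19: reaches L-position 14 → W
n=20: reaches L-position 15 → W
n=21: reaches L-position 16 → W
n=22: reaches L-position 15 → W
n=23: reaches L-position 16 → W
From 23, the L positions reachable in one move are: 16.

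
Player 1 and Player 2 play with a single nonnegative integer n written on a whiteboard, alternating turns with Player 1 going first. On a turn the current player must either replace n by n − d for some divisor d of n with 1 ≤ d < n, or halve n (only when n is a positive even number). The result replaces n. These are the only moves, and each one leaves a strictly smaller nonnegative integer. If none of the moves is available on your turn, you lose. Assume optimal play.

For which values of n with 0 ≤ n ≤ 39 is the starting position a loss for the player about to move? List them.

0, 1, 3, 5, 7, 9, 11, 13, 15, 17, 19, 21, 23, 25, 27, 29, 31, 33, 35, 37, 39

Work bottom-up. With no move the player to move loses. Otherwise the position is W if at least one move leads to an L position for the opponent, and L if every move leads to a W.
n=0: no move → L
n=1: no move → L
n=2: can move to 1, which is L ⇒ W
n=3: the only move is to 2(W), a W ⇒ L
n=4: can move to 3, which is L ⇒ W
n=5: the only move is to 4(W), a W ⇒ L
n=6: can move to 3, which is L ⇒ W
n=7: the only move is to 6(W), a W ⇒ L
n=8: can move to 7, which is L ⇒ W
n=9: moves to 6(W), 8(W); every one is W ⇒ L
n=10: can move to 5, which is L ⇒ W
n=11: the only move is to 10(W), a W ⇒ L
n=12: can move to 9, which is L ⇒ W
n=13: the only move is to 12(W), a W ⇒ L
n=14: can move to 7, which is L ⇒ W
n=15: moves to 10(W), 12(W), 14(W); every one is W ⇒ L
n=16: can move to 15, which is L ⇒ W
n=17: the only move is to 16(W), a W ⇒ L
n=18: can move to 9, which is L ⇒ W
n=19: the only move is to 18(W), a W ⇒ L
n=20: can move to 15, which is L ⇒ W
n=21: moves to 14(W), 18(W), 20(W); every one is W ⇒ L
n=22: can move to 11, which is L ⇒ W
n=23: the only move is to 22(W), a W ⇒ L
n=24: can move to 21, which is L ⇒ W
n=25: moves to 20(W), 24(W); every one is W ⇒ L
n=26: can move to 13, which is L ⇒ W
n=27: moves to 18(W), 24(W), 26(W); every one is W ⇒ L
n=28: can move to 21, which is L ⇒ W
n=29: the only move is to 28(W), a W ⇒ L
n=30: can move to 15, which is L ⇒ W
n=31: the only move is to 30(W), a W ⇒ L
n=32: can move to 31, which is L ⇒ W
n=33: moves to 22(W), 30(W), 32(W); every one is W ⇒ L
n=34: can move to 17, which is L ⇒ W
n=35: moves to 28(W), 30(W), 34(W); every one is W ⇒ L
n=36: can move to 27, which is L ⇒ W
n=37: the only move is to 36(W), a W ⇒ L
n=38: can move to 19, which is L ⇒ W
n=39: moves to 26(W), 36(W), 38(W); every one is W ⇒ L
The losing starting values of n are exactly the entries labelled L in this table (21 of them).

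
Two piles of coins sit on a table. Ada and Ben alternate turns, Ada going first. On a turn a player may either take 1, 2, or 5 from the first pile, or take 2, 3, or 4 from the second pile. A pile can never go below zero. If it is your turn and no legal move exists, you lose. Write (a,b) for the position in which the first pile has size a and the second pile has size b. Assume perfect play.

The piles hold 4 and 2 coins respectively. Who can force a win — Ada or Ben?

Use the standard recursion: the mover loses at a terminal position; elsewhere, the mover wins exactly when some move hands the opponent an L position.
No move ever increases a pile, so every position that can arise here has a ≤ 4 and b ≤ 2; it is enough to label the cells with 0 ≤ a ≤ 4 and 0 ≤ b ≤ 2.
Every move lowers a or b (never raises either), so fill the grid row by row in increasing a, and left to right within a row: each cell's successors are then already labelled.
      b=0  b=1  b=2
a=0:    L    L    W
a=1:    W    W    L
a=2:    W    W    W
a=3:    L    L    W
a=4:    W    W    L
Cells with no legal move (terminal, hence L): (0,0), (0,1).
The remaining L cells, each justified by listing all of its moves:
(1,2): moves to (0,2)(W), (1,0)(W); every one is W ⇒ L
(3,0): moves to (2,0)(W), (1,0)(W); every one is W ⇒ L
(3,1): moves to (2,1)(W), (1,1)(W); every one is W ⇒ L
(4,2): moves to (3,2)(W), (2,2)(W), (4,0)(W); every one is W ⇒ L
Every other cell has at least one move into one of the L cells above, so it is W.
Every move from (4,2) reaches a W position, so the mover loses.

Ben wins.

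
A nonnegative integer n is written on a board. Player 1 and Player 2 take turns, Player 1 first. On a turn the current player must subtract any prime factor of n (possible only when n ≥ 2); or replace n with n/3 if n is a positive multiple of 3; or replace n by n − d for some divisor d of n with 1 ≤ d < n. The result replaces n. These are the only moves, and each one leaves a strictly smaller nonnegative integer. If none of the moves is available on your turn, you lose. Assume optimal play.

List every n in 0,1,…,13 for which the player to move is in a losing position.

Build the W/L table. Terminal = L. A non-terminal position is W if it has a move to some L; otherwise it is L.
n=0: no move → L
n=1: no move → L
n=2: can move to 0, which is L ⇒ W
n=3: can move to 0, which is L ⇒ W
n=4: moves to 2(W), 3(W); every one is W ⇒ L
n=5: can move to 0, which is L ⇒ W
n=6: can move to 4, which is L ⇒ W
n=7: can move to 0, which is L ⇒ W
n=8: can move to 4, which is L ⇒ W
n=9: moves to 3(W), 6(W), 8(W); every one is W ⇒ L
n=10: can move to 9, which is L ⇒ W
n=11: can move to 0, which is L ⇒ W
n=12: can move to 4, which is L ⇒ W
n=13: can move to 0, which is L ⇒ W
Reading off the rows marked L gives the requested list; there are 4 such values of n.

0, 1, 4, 9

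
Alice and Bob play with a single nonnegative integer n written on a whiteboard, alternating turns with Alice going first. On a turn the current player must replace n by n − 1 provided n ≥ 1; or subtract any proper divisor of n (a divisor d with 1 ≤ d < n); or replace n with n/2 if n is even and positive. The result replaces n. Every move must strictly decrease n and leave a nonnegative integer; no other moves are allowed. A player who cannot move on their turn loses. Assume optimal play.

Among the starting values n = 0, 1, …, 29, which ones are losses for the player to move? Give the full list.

0, 2, 5, 7, 9, 11, 13, 15, 17, 19, 21, 23, 25, 27, 29

Build the W/L table. Terminal = L. A non-terminal position is W if it has a move to some L; otherwise it is L.
n=0: no move → L
n=1: W (go to 0, an L position)
n=2: L (sole option 1(W) is W)
n=3: W (go to 2, an L position)
n=4: W (go to 2, an L position)
n=5: L (sole option 4(W) is W)
n=6: W (go to 5, an L position)
n=7: L (sole option 6(W) is W)
n=8: W (go to 7, an L position)
n=9: L (options 6(W), 8(W) are all W)
n=10: W (go to 5, an L position)
n=11: L (sole option 10(W) is W)
n=12: W (go to 9, an L position)
n=13: L (sole option 12(W) is W)
n=14: W (go to 7, an L position)
n=15: L (options 10(W), 12(W), 14(W) are all W)
n=16: W (go to 15, an L position)
n=17: L (sole option 16(W) is W)
n=18: W (go to 9, an L position)
n=19: L (sole option 18(W) is W)
n=20: W (go to 15, an L position)
n=21: L (options 14(W), 18(W), 20(W) are all W)
n=22: W (go to 11, an L position)
n=23: L (sole option 22(W) is W)
n=24: W (go to 21, an L position)
n=25: L (options 20(W), 24(W) are all W)
n=26: W (go to 13, an L position)
n=27: L (options 18(W), 24(W), 26(W) are all W)
n=28: W (go to 21, an L position)
n=29: L (sole option 28(W) is W)
The losing starting values of n are exactly the entries labelled L in this table (15 of them).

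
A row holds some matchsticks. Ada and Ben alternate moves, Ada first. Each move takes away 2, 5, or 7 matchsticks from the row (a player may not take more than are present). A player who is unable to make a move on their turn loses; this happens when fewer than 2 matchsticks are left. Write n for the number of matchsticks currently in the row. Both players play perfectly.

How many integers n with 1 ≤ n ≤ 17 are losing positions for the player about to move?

5

Build the W/L table. Terminal = L. A non-terminal position is W if it has a move to some L; otherwise it is L.
n=0: no move → L
n=1: no move → L
n=2: can move to 0, which is L ⇒ W
n=3: can move to 1, which is L ⇒ W
n=4: the only move is to 2(W), a W ⇒ L
n=5: can move to 0, which is L ⇒ W
n=6: can move to 4, which is L ⇒ W
n=7: can move to 0, which is L ⇒ W
n=8: can move to 1, which is L ⇒ W
n=9: can move to 4, which is L ⇒ W
n=10: moves to 8(W), 5(W), 3(W); every one is W ⇒ L
n=11: can move to 4, which is L ⇒ W
n=12: can move to 10, which is L ⇒ W
n=13: moves to 11(W), 8(W), 6(W); every one is W ⇒ L
n=14: moves to 12(W), 9(W), 7(W); every one is W ⇒ L
n=15: can move to 13, which is L ⇒ W
n=16: can move to 14, which is L ⇒ W
n=17: can move to 10, which is L ⇒ W
L entries with 1 ≤ n ≤ 17 (n=0 is outside the asked range and is not counted): n = 1, 4, 10, 13, 14; that makes 5.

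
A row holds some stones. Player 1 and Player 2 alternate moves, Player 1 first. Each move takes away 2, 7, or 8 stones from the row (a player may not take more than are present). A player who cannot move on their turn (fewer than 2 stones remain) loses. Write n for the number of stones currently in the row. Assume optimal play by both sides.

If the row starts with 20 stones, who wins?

Build the W/L table. Terminal = L. A non-terminal position is W if it has a move to some L; otherwise it is L.
n=0: no move → L
n=1: no move → L
n=2: →0(L), so W
n=3: →1(L), so W
n=4: →2(W) only, which is W, so L
n=5: →3(W) only, which is W, so L
n=6: →4(L), so W
n=7: →5(L), so W
n=8: →1(L), so W
n=9: →1(L), so W
n=10: →8(W), 3(W), 2(W) — all W, so L
n=11: →4(L), so W
n=12: →10(L), so W
n=13: →5(L), so W
n=14: →12(W), 7(W), 6(W) — all W, so L
n=15: →13(W), 8(W), 7(W) — all W, so L
n=16: →14(L), so W
n=17: →15(L), so W
n=18: →10(L), so W
n=19: →17(W), 12(W), 11(W) — all W, so L
n=20: →18(W), 13(W), 12(W) — all W, so L
The starting position 20 is L: whatever Player 1 does, the opponent receives a W position.

Player 2 wins.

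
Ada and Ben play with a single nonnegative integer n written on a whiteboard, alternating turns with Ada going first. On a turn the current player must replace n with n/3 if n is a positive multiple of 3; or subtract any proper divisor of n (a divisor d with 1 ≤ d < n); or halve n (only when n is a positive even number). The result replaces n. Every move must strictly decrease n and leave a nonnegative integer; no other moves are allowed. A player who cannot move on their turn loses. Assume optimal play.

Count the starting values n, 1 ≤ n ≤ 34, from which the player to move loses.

13

Label each position W (a win for the player to move) or L (a loss). A position with no legal move is L; any other position is W exactly when some move reaches an L, and L when every move reaches a W.
n=0: no move → L
n=1: no move → L
n=2: reaches L-position 1 → W
n=3: reaches L-position 1 → W
n=4: only reaches 2(W), 3(W), all W → L
n=5: reaches L-position 4 → W
n=6: reaches L-position 4 → W
n=7: only reaches 6(W), which is W → L
n=8: reaches L-position 4 → W
n=9: only reaches 3(W), 6(W), 8(W), all W → L
n=10: reaches L-position 9 → W
n=11: only reaches 10(W), which is W → L
n=12: reaches L-position 4 → W
n=13: only reaches 12(W), which is W → L
n=14: reaches L-position 7 → W
n=15: only reaches 5(W), 10(W), 12(W), 14(W), all W → L
n=16: reaches L-position 15 → W
n=17: only reaches 16(W), which is W → L
n=18: reaches L-position 9 → W
n=19: only reaches 18(W), which is W → L
n=20: reaches L-position 15 → W
n=21: reaches L-position 7 → W
n=22: reaches L-position 11 → W
n=23: only reaches 22(W), which is W → L
n=24: reaches L-position 23 → W
n=25: only reaches 20(W), 24(W), all W → L
n=26: reaches L-position 13 → W
n=27: reaches L-position 9 → W
n=28: only reaches 14(W), 21(W), 24(W), 26(W), 27(W), all W → L
n=29: reaches L-position 28 → W
n=30: reaches L-position 15 → W
n=31: only reaches 30(W), which is W → L
n=32: reaches L-position 28 → W
n=33: reaches L-position 11 → W
n=34: reaches L-position 17 → W
L entries with 1 ≤ n ≤ 34 (n=0 is outside the asked range and is not counted): n = 1, 4, 7, 9, 11, 13, 15, 17, 19, 23, 25, 28, 31; that makes 13.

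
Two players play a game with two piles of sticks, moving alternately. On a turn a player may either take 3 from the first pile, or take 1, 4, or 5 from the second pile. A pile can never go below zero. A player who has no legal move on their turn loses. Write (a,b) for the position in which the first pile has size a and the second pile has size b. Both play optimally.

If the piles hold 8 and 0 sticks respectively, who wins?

Build the W/L table. Terminal = L. A non-terminal position is W if it has a move to some L; otherwise it is L.
No move ever increases a pile, so every position that can arise here has a ≤ 8 and b ≤ 0; it is enough to label the cells with 0 ≤ a ≤ 8 and 0 ≤ b ≤ 0.
Every move lowers a or b (never raises either), so fill the grid row by row in increasing a, and left to right within a row: each cell's successors are then already labelled.
      b=0
a=0:    L
a=1:    L
a=2:    L
a=3:    W
a=4:    W
a=5:    W
a=6:    L
a=7:    L
a=8:    L
Cells with no legal move (terminal, hence L): (0,0), (1,0), (2,0).
The remaining L cells, each justified by listing all of its moves:
(6,0): L (sole option (3,0)(W) is W)
(7,0): L (sole option (4,0)(W) is W)
(8,0): L (sole option (5,0)(W) is W)
Every other cell has at least one move into one of the L cells above, so it is W.
Every move from (8,0) reaches a W position, so the mover loses.

The second player wins.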